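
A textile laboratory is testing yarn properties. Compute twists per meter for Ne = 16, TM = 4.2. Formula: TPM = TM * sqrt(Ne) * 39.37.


Formula: TPM = TM * sqrt(Ne) * 39.37
Step 1: sqrt(Ne) = sqrt(16) = 4
Step 2: TM * sqrt(Ne) = 4.2 * 4 = 16.8
Step 3: TPM = 16.8 * 39.37 = 661 twists/m

661 twists/m


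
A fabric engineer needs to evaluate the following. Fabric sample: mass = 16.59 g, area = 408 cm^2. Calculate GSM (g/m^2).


Formula: GSM = mass_g / area_m2
Step 1: Convert area: 408 cm^2 = 408 / 10000 = 0.0408 m^2
Step 2: GSM = 16.59 g / 0.0408 m^2 = 406.6 g/m^2

406.6 g/m^2


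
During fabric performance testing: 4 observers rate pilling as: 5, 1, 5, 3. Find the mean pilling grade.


Formula: Mean = sum / count
Sum = 5 + 1 + 5 + 3 = 14
Mean = 14 / 4 = 3.5

3.5


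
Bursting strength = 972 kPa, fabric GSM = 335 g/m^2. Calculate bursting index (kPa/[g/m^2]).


Formula: Bursting Index = Bursting Strength / Fabric GSM
BI = 972 kPa / 335 g/m^2
BI = 2.901 kPa/(g/m^2)

2.901 kPa/(g/m^2)


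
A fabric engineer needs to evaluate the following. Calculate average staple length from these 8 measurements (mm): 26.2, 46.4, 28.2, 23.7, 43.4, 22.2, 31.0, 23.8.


Formula: Mean = sum of lengths / count
Sum = 26.2 + 46.4 + 28.2 + 23.7 + 43.4 + 22.2 + 31.0 + 23.8
Sum = 244.9 mm
Mean = 244.9 / 8 = 30.61 mm

30.61 mm


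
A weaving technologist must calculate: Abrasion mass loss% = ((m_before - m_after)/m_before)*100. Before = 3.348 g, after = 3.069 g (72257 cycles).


Formula: Mass loss% = ((m_before - m_after) / m_before) * 100
Step 1: Mass loss = 3.348 - 3.069 = 0.279 g
Step 2: Ratio = 0.279 / 3.348 = 0.0833333
Step 3: Mass loss% = 0.0833333 * 100 = 8.33333% ≈ 8.33%

8.33%


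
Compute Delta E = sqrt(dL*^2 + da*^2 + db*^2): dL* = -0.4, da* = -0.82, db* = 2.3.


Formula: Delta E = sqrt(dL*^2 + da*^2 + db*^2)
Step 1: dL*^2 = (-0.4)^2 = 0.16
Step 2: da*^2 = (-0.82)^2 = 0.6724
Step 3: db*^2 = 2.3^2 = 5.29
Step 4: Sum = 0.16 + 0.6724 + 5.29 = 6.1224
Step 5: Delta E = sqrt(6.1224) = 2.47

2.47 Delta E


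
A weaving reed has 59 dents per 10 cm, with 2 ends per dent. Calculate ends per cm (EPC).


Formula: EPC = (dents per 10 cm * ends per dent) / 10
Step 1: Total ends per 10 cm = 59 * 2 = 118
Step 2: EPC = 118 / 10 = 11.8 ends/cm

11.8 ends/cm


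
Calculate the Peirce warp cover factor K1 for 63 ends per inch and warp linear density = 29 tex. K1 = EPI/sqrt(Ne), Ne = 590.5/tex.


Formula: K1 = EPI / sqrt(Ne), with Ne = 590.5 / tex_warp
Step 1: Ne = 590.5 / 29 = 20.362
Step 2: sqrt(Ne) = sqrt(20.362) = 4.5124
Step 3: K1 = 63 / 4.5124 = 14.0

14.0


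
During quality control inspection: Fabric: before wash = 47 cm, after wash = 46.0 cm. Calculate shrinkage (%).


Formula: Shrinkage% = ((L_before - L_after) / L_before) * 100
Step 1: Shrinkage = 47 - 46.0 = 1.0 cm
Step 2: Shrinkage% = (1.0 / 47) * 100
Step 3: Shrinkage% = 0.021277 * 100 = 2.1277% ≈ 2.1%

2.1%


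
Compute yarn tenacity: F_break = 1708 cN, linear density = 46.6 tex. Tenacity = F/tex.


Formula: Tenacity = Breaking force / Linear density
Tenacity = 1708 cN / 46.6 tex
Tenacity = 36.65 cN/tex

36.65 cN/tex


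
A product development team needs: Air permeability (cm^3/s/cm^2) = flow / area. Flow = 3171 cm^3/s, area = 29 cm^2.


Formula: Air Permeability = Airflow / Test Area
AP = 3171 cm^3/s / 29 cm^2
AP = 109.3 cm^3/s/cm^2

109.3 cm^3/s/cm^2


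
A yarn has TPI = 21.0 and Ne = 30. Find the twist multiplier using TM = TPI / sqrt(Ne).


Formula: TM = TPI / sqrt(Ne)
Step 1: sqrt(Ne) = sqrt(30) = 5.4772
Step 2: TM = 21.0 / 5.4772 = 3.83

3.83 TM


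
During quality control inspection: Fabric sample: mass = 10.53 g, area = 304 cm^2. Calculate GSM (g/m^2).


Formula: GSM = mass_g / area_m2
Step 1: Convert area: 304 cm^2 = 304 / 10000 = 0.0304 m^2
Step 2: GSM = 10.53 g / 0.0304 m^2 = 346.4 g/m^2

346.4 g/m^2


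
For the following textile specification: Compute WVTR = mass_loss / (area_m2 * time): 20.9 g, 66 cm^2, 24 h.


Formula: WVTR = mass_loss / (area * time)
Step 1: Convert area: 66 cm^2 = 0.0066 m^2
Step 2: WVTR = 20.9 g / (0.0066 m^2 * 24 h)
Step 3: WVTR = 20.9 / 0.1584 = 131.9 g/m^2/h

131.9 g/m^2/h


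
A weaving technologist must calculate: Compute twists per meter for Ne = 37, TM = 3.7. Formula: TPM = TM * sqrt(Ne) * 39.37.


Formula: TPM = TM * sqrt(Ne) * 39.37
Step 1: sqrt(Ne) = sqrt(37) = 6.0828
Step 2: TM * sqrt(Ne) = 3.7 * 6.0828 = 22.5064
Step 3: TPM = 22.5064 * 39.37 = 886 twists/m

886 twists/m


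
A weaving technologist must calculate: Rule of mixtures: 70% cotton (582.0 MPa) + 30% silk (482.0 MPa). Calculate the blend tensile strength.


Formula: Blend property = (fraction_A * property_A) + (fraction_B * property_B)
Step 1: Contribution A = 70/100 * 582.0 MPa = 407.4 MPa
Step 2: Contribution B = 30/100 * 482.0 MPa = 144.6 MPa
Step 3: Blend tensile strength = 407.4 + 144.6 = 552.0 MPa

552.0 MPa


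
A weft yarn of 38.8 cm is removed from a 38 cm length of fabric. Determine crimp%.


Formula: Crimp% = ((L_yarn - L_fabric) / L_fabric) * 100
Step 1: Extension = 38.8 - 38 = 0.8 cm
Step 2: Crimp% = (0.8 / 38) * 100
Step 3: Crimp% = 0.021053 * 100 = 2.1053% ≈ 2.1%

2.1%


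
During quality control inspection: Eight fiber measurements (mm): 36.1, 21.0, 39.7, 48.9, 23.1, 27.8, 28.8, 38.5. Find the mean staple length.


Formula: Mean = sum of lengths / count
Sum = 36.1 + 21.0 + 39.7 + 48.9 + 23.1 + 27.8 + 28.8 + 38.5
Sum = 263.9 mm
Mean = 263.9 / 8 = 32.99 mm

32.99 mm


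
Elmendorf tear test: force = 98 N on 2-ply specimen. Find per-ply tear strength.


Formula: Per-ply strength = Total force / Number of plies
Per-ply = 98 N / 2
Per-ply = 49 N

49 N


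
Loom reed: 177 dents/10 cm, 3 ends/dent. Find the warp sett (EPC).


Formula: EPC = (dents per 10 cm * ends per dent) / 10
Step 1: Total ends per 10 cm = 177 * 3 = 531
Step 2: EPC = 531 / 10 = 53.1 ends/cm

53.1 ends/cm


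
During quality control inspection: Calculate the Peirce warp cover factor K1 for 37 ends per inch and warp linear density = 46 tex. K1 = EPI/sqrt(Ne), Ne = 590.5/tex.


Formula: K1 = EPI / sqrt(Ne), with Ne = 590.5 / tex_warp
Step 1: Ne = 590.5 / 46 = 12.837
Step 2: sqrt(Ne) = sqrt(12.837) = 3.5829
Step 3: K1 = 37 / 3.5829 = 10.3

10.3


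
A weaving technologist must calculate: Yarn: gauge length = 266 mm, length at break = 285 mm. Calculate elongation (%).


Formula: Elongation (%) = ((L_break - L0) / L0) * 100
Step 1: Extension = 285 - 266 = 19 mm
Step 2: Elongation = (19 / 266) * 100
Step 3: Elongation = 0.071429 * 100 = 7.1429% ≈ 7.1%

7.1%


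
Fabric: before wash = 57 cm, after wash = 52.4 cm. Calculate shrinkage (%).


Formula: Shrinkage% = ((L_before - L_after) / L_before) * 100
Step 1: Shrinkage = 57 - 52.4 = 4.6 cm
Step 2: Shrinkage% = (4.6 / 57) * 100
Step 3: Shrinkage% = 0.080702 * 100 = 8.0702% ≈ 8.1%

8.1%


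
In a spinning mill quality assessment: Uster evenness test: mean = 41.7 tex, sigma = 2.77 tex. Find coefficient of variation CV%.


Formula: CV% = (standard deviation / mean) * 100
Step 1: Ratio = 2.77 / 41.7 = 0.066427
Step 2: CV% = 0.066427 * 100 = 6.6427% ≈ 6.6%

6.6%


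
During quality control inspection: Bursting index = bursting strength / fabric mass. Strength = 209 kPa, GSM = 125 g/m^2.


Formula: Bursting Index = Bursting Strength / Fabric GSM
BI = 209 kPa / 125 g/m^2
BI = 1.672 kPa/(g/m^2)

1.672 kPa/(g/m^2)


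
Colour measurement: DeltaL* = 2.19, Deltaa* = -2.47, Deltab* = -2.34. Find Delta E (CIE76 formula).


Formula: Delta E = sqrt(dL*^2 + da*^2 + db*^2)
Step 1: dL*^2 = 2.19^2 = 4.7961
Step 2: da*^2 = (-2.47)^2 = 6.1009
Step 3: db*^2 = (-2.34)^2 = 5.4756
Step 4: Sum = 4.7961 + 6.1009 + 5.4756 = 16.3726
Step 5: Delta E = sqrt(16.3726) = 4.05

4.05 Delta E


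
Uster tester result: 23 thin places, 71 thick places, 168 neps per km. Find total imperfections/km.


Formula: Total = thin places + thick places + neps
Total = 23 + 71 + 168
Total = 262 imperfections/km

262 imperfections/km


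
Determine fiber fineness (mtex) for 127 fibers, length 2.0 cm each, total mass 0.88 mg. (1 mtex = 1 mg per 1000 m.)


Formula: fineness (mtex) = mass (mg) / total length (km) = (mass_mg / total_length_m) * 1000
Step 1: Convert fiber length: 2.0 cm = 0.02 m
Step 2: Total fiber length = 127 * 0.02 = 2.54 m
Step 3: Linear density = 0.88 mg / 2.54 m = 0.3465 mg/m
Step 4: fineness = 0.3465 * 1000 = 346.5 mtex

346.5 mtex


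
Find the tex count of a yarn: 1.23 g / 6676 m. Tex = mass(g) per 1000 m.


Formula: Tex = (mass_g / length_m) * 1000
Substituting: Tex = (1.23 / 6676) * 1000
Intermediate: 1.23 / 6676 = 0.00018424 g/m
Tex = 0.00018424 * 1000 = 0.18 tex

0.18 tex


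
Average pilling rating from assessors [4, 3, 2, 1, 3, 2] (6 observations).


Formula: Mean = sum / count
Sum = 4 + 3 + 2 + 1 + 3 + 2 = 15
Mean = 15 / 6 = 2.5

2.5


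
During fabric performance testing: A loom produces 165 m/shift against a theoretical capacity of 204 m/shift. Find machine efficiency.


Formula: Efficiency% = (Actual output / Theoretical output) * 100
Efficiency% = (165 / 204) * 100
Efficiency% = 0.808824 * 100 = 80.8824% ≈ 80.9%

80.9%


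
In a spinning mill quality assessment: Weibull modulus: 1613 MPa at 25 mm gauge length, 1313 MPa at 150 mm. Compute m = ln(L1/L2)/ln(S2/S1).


Formula: m = ln(L1/L2) / ln(S2/S1)
Step 1: ln(L1/L2) = ln(25/150) = -1.79176
Step 2: S2/S1 = 1313/1613 = 0.81401
Step 3: ln(S2/S1) = ln(0.81401) = -0.20578
Step 4: m = -1.79176 / -0.20578 = 8.71

8.71 (Weibull m)


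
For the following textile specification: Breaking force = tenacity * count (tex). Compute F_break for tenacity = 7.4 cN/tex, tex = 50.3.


Formula: Breaking force = Tenacity * Linear density
F = 7.4 cN/tex * 50.3 tex
F = 372.22 cN

372.22 cN


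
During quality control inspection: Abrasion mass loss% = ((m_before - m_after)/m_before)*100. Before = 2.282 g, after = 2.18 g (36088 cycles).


Formula: Mass loss% = ((m_before - m_after) / m_before) * 100
Step 1: Mass loss = 2.282 - 2.18 = 0.102 g
Step 2: Ratio = 0.102 / 2.282 = 0.0446976
Step 3: Mass loss% = 0.0446976 * 100 = 4.46976% ≈ 4.47%

4.47%


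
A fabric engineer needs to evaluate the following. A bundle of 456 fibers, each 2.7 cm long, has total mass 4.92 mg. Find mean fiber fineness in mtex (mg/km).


Formula: fineness (mtex) = mass (mg) / total length (km) = (mass_mg / total_length_m) * 1000
Step 1: Convert fiber length: 2.7 cm = 0.027 m
Step 2: Total fiber length = 456 * 0.027 = 12.312 m
Step 3: Linear density = 4.92 mg / 12.312 m = 0.3996 mg/m
Step 4: fineness = 0.3996 * 1000 = 399.6 mtex

399.6 mtex


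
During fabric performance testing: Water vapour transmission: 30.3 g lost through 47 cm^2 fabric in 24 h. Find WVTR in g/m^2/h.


Formula: WVTR = mass_loss / (area * time)
Step 1: Convert area: 47 cm^2 = 0.0047 m^2
Step 2: WVTR = 30.3 g / (0.0047 m^2 * 24 h)
Step 3: WVTR = 30.3 / 0.1128 = 268.6 g/m^2/h

268.6 g/m^2/h


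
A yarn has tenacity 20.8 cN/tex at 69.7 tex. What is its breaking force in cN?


Formula: Breaking force = Tenacity * Linear density
F = 20.8 cN/tex * 69.7 tex
F = 1449.76 cN

1449.76 cN


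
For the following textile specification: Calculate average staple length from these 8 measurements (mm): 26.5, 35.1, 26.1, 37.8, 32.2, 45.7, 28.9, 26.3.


Formula: Mean = sum of lengths / count
Sum = 26.5 + 35.1 + 26.1 + 37.8 + 32.2 + 45.7 + 28.9 + 26.3
Sum = 258.6 mm
Mean = 258.6 / 8 = 32.33 mm

32.33 mm


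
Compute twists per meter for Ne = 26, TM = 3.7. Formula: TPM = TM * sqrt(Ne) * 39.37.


Formula: TPM = TM * sqrt(Ne) * 39.37
Step 1: sqrt(Ne) = sqrt(26) = 5.099
Step 2: TM * sqrt(Ne) = 3.7 * 5.099 = 18.8663
Step 3: TPM = 18.8663 * 39.37 = 743 twists/m

743 twists/m


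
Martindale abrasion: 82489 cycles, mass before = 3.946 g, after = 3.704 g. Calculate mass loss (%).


Formula: Mass loss% = ((m_before - m_after) / m_before) * 100
Step 1: Mass loss = 3.946 - 3.704 = 0.242 g
Step 2: Ratio = 0.242 / 3.946 = 0.0613279
Step 3: Mass loss% = 0.0613279 * 100 = 6.13279% ≈ 6.13%

6.13%


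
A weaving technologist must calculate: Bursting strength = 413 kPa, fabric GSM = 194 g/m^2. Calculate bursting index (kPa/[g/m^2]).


Formula: Bursting Index = Bursting Strength / Fabric GSM
BI = 413 kPa / 194 g/m^2
BI = 2.129 kPa/(g/m^2)

2.129 kPa/(g/m^2)


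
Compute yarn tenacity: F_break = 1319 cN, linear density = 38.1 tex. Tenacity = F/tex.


Formula: Tenacity = Breaking force / Linear density
Tenacity = 1319 cN / 38.1 tex
Tenacity = 34.62 cN/tex

34.62 cN/tex


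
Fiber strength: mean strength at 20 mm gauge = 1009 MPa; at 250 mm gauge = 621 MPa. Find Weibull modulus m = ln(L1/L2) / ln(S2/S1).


Formula: m = ln(L1/L2) / ln(S2/S1)
Step 1: ln(L1/L2) = ln(20/250) = -2.52573
Step 2: S2/S1 = 621/1009 = 0.61546
Step 3: ln(S2/S1) = ln(0.61546) = -0.48539
Step 4: m = -2.52573 / -0.48539 = 5.20

5.20 (Weibull m)


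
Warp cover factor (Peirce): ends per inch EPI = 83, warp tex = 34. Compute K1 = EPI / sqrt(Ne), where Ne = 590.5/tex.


Formula: K1 = EPI / sqrt(Ne), with Ne = 590.5 / tex_warp
Step 1: Ne = 590.5 / 34 = 17.368
Step 2: sqrt(Ne) = sqrt(17.368) = 4.1675
Step 3: K1 = 83 / 4.1675 = 19.9

19.9


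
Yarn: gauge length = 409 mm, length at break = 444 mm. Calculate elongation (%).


Formula: Elongation (%) = ((L_break - L0) / L0) * 100
Step 1: Extension = 444 - 409 = 35 mm
Step 2: Elongation = (35 / 409) * 100
Step 3: Elongation = 0.085575 * 100 = 8.5575% ≈ 8.6%

8.6%


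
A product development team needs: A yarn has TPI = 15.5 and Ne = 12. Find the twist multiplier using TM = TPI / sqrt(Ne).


Formula: TM = TPI / sqrt(Ne)
Step 1: sqrt(Ne) = sqrt(12) = 3.4641
Step 2: TM = 15.5 / 3.4641 = 4.47

4.47 TM


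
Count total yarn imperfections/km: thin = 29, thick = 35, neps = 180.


Formula: Total = thin places + thick places + neps
Total = 29 + 35 + 180
Total = 244 imperfections/km

244 imperfections/km


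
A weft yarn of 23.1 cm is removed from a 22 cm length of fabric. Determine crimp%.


Formula: Crimp% = ((L_yarn - L_fabric) / L_fabric) * 100
Step 1: Extension = 23.1 - 22 = 1.1 cm
Step 2: Crimp% = (1.1 / 22) * 100
Step 3: Crimp% = 0.05 * 100 = 5.0%

5.0%


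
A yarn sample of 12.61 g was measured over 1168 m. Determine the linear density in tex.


Formula: Tex = (mass_g / length_m) * 1000
Substituting: Tex = (12.61 / 1168) * 1000
Intermediate: 12.61 / 1168 = 0.01079623 g/m
Tex = 0.01079623 * 1000 = 10.80 tex

10.80 tex


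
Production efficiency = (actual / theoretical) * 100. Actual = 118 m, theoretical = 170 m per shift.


Formula: Efficiency% = (Actual output / Theoretical output) * 100
Efficiency% = (118 / 170) * 100
Efficiency% = 0.694118 * 100 = 69.4118% ≈ 69.4%

69.4%


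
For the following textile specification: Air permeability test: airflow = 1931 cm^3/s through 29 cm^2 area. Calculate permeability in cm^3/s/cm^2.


Formula: Air Permeability = Airflow / Test Area
AP = 1931 cm^3/s / 29 cm^2
AP = 66.6 cm^3/s/cm^2

66.6 cm^3/s/cm^2


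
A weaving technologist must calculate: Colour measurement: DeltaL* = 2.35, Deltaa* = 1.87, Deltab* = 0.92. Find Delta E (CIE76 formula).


Formula: Delta E = sqrt(dL*^2 + da*^2 + db*^2)
Step 1: dL*^2 = 2.35^2 = 5.5225
Step 2: da*^2 = 1.87^2 = 3.4969
Step 3: db*^2 = 0.92^2 = 0.8464
Step 4: Sum = 5.5225 + 3.4969 + 0.8464 = 9.8658
Step 5: Delta E = sqrt(9.8658) = 3.14

3.14 Delta E


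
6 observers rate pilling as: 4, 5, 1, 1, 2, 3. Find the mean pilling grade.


Formula: Mean = sum / count
Sum = 4 + 5 + 1 + 1 + 2 + 3 = 16
Mean = 16 / 6 = 2.7

2.7


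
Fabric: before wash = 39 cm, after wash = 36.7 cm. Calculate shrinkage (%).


Formula: Shrinkage% = ((L_before - L_after) / L_before) * 100
Step 1: Shrinkage = 39 - 36.7 = 2.3 cm
Step 2: Shrinkage% = (2.3 / 39) * 100
Step 3: Shrinkage% = 0.058974 * 100 = 5.8974% ≈ 5.9%

5.9%


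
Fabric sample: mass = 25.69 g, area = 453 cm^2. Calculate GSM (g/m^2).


Formula: GSM = mass_g / area_m2
Step 1: Convert area: 453 cm^2 = 453 / 10000 = 0.0453 m^2
Step 2: GSM = 25.69 g / 0.0453 m^2 = 567.1 g/m^2

567.1 g/m^2


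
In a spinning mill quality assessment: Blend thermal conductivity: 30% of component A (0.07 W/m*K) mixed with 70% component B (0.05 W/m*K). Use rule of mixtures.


Formula: Blend property = (fraction_A * property_A) + (fraction_B * property_B)
Step 1: Contribution A = 30/100 * 0.07 W/m*K = 0.021 W/m*K
Step 2: Contribution B = 70/100 * 0.05 W/m*K = 0.035 W/m*K
Step 3: Blend thermal conductivity = 0.021 + 0.035 = 0.056 W/m*K

0.056 W/m*K


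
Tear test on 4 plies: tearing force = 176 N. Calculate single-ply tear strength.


Formula: Per-ply strength = Total force / Number of plies
Per-ply = 176 N / 4
Per-ply = 44 N

44 N


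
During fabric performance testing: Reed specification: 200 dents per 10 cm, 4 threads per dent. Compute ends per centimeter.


Formula: EPC = (dents per 10 cm * ends per dent) / 10
Step 1: Total ends per 10 cm = 200 * 4 = 800
Step 2: EPC = 800 / 10 = 80.0 ends/cm

80.0 ends/cm


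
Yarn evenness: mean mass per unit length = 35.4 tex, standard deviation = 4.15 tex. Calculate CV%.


Formula: CV% = (standard deviation / mean) * 100
Step 1: Ratio = 4.15 / 35.4 = 0.117232
Step 2: CV% = 0.117232 * 100 = 11.7232% ≈ 11.7%

11.7%


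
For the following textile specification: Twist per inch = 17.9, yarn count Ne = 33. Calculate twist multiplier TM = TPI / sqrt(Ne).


Formula: TM = TPI / sqrt(Ne)
Step 1: sqrt(Ne) = sqrt(33) = 5.7446
Step 2: TM = 17.9 / 5.7446 = 3.12

3.12 TM


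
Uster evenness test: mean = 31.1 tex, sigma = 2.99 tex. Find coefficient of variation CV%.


Formula: CV% = (standard deviation / mean) * 100
Step 1: Ratio = 2.99 / 31.1 = 0.096141
Step 2: CV% = 0.096141 * 100 = 9.6141% ≈ 9.6%

9.6%


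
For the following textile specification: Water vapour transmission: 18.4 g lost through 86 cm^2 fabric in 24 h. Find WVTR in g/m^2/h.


Formula: WVTR = mass_loss / (area * time)
Step 1: Convert area: 86 cm^2 = 0.0086 m^2
Step 2: WVTR = 18.4 g / (0.0086 m^2 * 24 h)
Step 3: WVTR = 18.4 / 0.2064 = 89.1 g/m^2/h

89.1 g/m^2/h


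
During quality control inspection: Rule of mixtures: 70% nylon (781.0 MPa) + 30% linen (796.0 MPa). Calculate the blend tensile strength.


Formula: Blend property = (fraction_A * property_A) + (fraction_B * property_B)
Step 1: Contribution A = 70/100 * 781.0 MPa = 546.7 MPa
Step 2: Contribution B = 30/100 * 796.0 MPa = 238.8 MPa
Step 3: Blend tensile strength = 546.7 + 238.8 = 785.5 MPa

785.5 MPa


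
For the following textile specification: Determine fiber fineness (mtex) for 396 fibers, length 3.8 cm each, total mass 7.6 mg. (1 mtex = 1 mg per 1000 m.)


Formula: fineness (mtex) = mass (mg) / total length (km) = (mass_mg / total_length_m) * 1000
Step 1: Convert fiber length: 3.8 cm = 0.038 m
Step 2: Total fiber length = 396 * 0.038 = 15.048 m
Step 3: Linear density = 7.6 mg / 15.048 m = 0.5051 mg/m
Step 4: fineness = 0.5051 * 1000 = 505.1 mtex

505.1 mtex


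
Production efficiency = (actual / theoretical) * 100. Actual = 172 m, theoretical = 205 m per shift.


Formula: Efficiency% = (Actual output / Theoretical output) * 100
Efficiency% = (172 / 205) * 100
Efficiency% = 0.839024 * 100 = 83.9024% ≈ 83.9%

83.9%


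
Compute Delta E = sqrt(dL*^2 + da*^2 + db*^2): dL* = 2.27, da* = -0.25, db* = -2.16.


Formula: Delta E = sqrt(dL*^2 + da*^2 + db*^2)
Step 1: dL*^2 = 2.27^2 = 5.1529
Step 2: da*^2 = (-0.25)^2 = 0.0625
Step 3: db*^2 = (-2.16)^2 = 4.6656
Step 4: Sum = 5.1529 + 0.0625 + 4.6656 = 9.881
Step 5: Delta E = sqrt(9.881) = 3.14

3.14 Delta E


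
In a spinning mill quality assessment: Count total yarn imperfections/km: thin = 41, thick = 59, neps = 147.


Formula: Total = thin places + thick places + neps
Total = 41 + 59 + 147
Total = 247 imperfections/km

247 imperfections/km


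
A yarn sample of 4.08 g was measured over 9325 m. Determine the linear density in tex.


Formula: Tex = (mass_g / length_m) * 1000
Substituting: Tex = (4.08 / 9325) * 1000
Intermediate: 4.08 / 9325 = 0.00043753 g/m
Tex = 0.00043753 * 1000 = 0.44 tex

0.44 tex


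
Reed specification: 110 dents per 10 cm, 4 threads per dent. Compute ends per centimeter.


Formula: EPC = (dents per 10 cm * ends per dent) / 10
Step 1: Total ends per 10 cm = 110 * 4 = 440
Step 2: EPC = 440 / 10 = 44.0 ends/cm

44.0 ends/cm


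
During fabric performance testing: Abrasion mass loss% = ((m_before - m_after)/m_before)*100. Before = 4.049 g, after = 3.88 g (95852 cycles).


Formula: Mass loss% = ((m_before - m_after) / m_before) * 100
Step 1: Mass loss = 4.049 - 3.88 = 0.169 g
Step 2: Ratio = 0.169 / 4.049 = 0.0417387
Step 3: Mass loss% = 0.0417387 * 100 = 4.17387% ≈ 4.17%

4.17%


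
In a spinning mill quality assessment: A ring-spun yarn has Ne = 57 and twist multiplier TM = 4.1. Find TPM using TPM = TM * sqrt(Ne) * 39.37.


Formula: TPM = TM * sqrt(Ne) * 39.37
Step 1: sqrt(Ne) = sqrt(57) = 7.5498
Step 2: TM * sqrt(Ne) = 4.1 * 7.5498 = 30.9542
Step 3: TPM = 30.9542 * 39.37 = 1219 twists/m

1219 twists/m


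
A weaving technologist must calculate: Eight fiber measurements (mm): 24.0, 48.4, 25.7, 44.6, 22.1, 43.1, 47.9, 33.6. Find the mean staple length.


Formula: Mean = sum of lengths / count
Sum = 24.0 + 48.4 + 25.7 + 44.6 + 22.1 + 43.1 + 47.9 + 33.6
Sum = 289.4 mm
Mean = 289.4 / 8 = 36.18 mm

36.18 mm


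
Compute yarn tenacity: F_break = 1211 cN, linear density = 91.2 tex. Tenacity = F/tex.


Formula: Tenacity = Breaking force / Linear density
Tenacity = 1211 cN / 91.2 tex
Tenacity = 13.28 cN/tex

13.28 cN/tex


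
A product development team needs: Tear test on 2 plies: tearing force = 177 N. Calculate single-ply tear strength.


Formula: Per-ply strength = Total force / Number of plies
Per-ply = 177 N / 2
Per-ply = 88.5 N

88.5 N


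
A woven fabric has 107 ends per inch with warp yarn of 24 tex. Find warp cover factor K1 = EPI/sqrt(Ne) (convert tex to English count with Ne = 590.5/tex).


Formula: K1 = EPI / sqrt(Ne), with Ne = 590.5 / tex_warp
Step 1: Ne = 590.5 / 24 = 24.604
Step 2: sqrt(Ne) = sqrt(24.604) = 4.9602
Step 3: K1 = 107 / 4.9602 = 21.6

21.6


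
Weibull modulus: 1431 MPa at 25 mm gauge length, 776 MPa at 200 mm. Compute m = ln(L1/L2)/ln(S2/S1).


Formula: m = ln(L1/L2) / ln(S2/S1)
Step 1: ln(L1/L2) = ln(25/200) = -2.07944
Step 2: S2/S1 = 776/1431 = 0.54228
Step 3: ln(S2/S1) = ln(0.54228) = -0.61197
Step 4: m = -2.07944 / -0.61197 = 3.40

3.40 (Weibull m)


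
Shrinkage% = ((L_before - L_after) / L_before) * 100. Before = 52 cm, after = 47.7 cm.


Formula: Shrinkage% = ((L_before - L_after) / L_before) * 100
Step 1: Shrinkage = 52 - 47.7 = 4.3 cm
Step 2: Shrinkage% = (4.3 / 52) * 100
Step 3: Shrinkage% = 0.082692 * 100 = 8.2692% ≈ 8.3%

8.3%


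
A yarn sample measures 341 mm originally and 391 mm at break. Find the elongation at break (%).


Formula: Elongation (%) = ((L_break - L0) / L0) * 100
Step 1: Extension = 391 - 341 = 50 mm
Step 2: Elongation = (50 / 341) * 100
Step 3: Elongation = 0.146628 * 100 = 14.6628% ≈ 14.7%

14.7%


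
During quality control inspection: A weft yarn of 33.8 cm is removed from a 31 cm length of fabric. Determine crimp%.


Formula: Crimp% = ((L_yarn - L_fabric) / L_fabric) * 100
Step 1: Extension = 33.8 - 31 = 2.8 cm
Step 2: Crimp% = (2.8 / 31) * 100
Step 3: Crimp% = 0.090323 * 100 = 9.0323% ≈ 9.0%

9.0%


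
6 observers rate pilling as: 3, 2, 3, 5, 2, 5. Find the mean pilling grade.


Formula: Mean = sum / count
Sum = 3 + 2 + 3 + 5 + 2 + 5 = 20
Mean = 20 / 6 = 3.3

3.3


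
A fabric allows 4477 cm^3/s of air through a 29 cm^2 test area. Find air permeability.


Formula: Air Permeability = Airflow / Test Area
AP = 4477 cm^3/s / 29 cm^2
AP = 154.4 cm^3/s/cm^2

154.4 cm^3/s/cm^2


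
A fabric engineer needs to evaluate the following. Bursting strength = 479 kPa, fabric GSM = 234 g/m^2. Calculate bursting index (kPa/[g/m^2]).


Formula: Bursting Index = Bursting Strength / Fabric GSM
BI = 479 kPa / 234 g/m^2
BI = 2.047 kPa/(g/m^2)

2.047 kPa/(g/m^2)


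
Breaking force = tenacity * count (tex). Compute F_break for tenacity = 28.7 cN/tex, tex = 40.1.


Formula: Breaking force = Tenacity * Linear density
F = 28.7 cN/tex * 40.1 tex
F = 1150.87 cN

1150.87 cN


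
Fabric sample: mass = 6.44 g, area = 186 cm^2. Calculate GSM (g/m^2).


Formula: GSM = mass_g / area_m2
Step 1: Convert area: 186 cm^2 = 186 / 10000 = 0.0186 m^2
Step 2: GSM = 6.44 g / 0.0186 m^2 = 346.2 g/m^2

346.2 g/m^2


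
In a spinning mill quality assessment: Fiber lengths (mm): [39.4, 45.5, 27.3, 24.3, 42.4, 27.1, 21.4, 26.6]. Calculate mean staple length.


Formula: Mean = sum of lengths / count
Sum = 39.4 + 45.5 + 27.3 + 24.3 + 42.4 + 27.1 + 21.4 + 26.6
Sum = 254.0 mm
Mean = 254.0 / 8 = 31.75 mm

31.75 mm


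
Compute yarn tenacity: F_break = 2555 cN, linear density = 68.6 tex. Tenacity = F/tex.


Formula: Tenacity = Breaking force / Linear density
Tenacity = 2555 cN / 68.6 tex
Tenacity = 37.24 cN/tex

37.24 cN/tex


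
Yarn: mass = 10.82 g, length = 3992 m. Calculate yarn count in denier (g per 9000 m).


Formula: den = (mass_g / length_m) * 9000
Substituting: den = (10.82 / 3992) * 9000
Intermediate: 10.82 / 3992 = 0.00271042 g/m
den = 0.00271042 * 9000 = 24.4 denier

24.4 denier


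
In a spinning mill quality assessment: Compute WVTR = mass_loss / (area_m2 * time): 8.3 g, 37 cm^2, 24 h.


Formula: WVTR = mass_loss / (area * time)
Step 1: Convert area: 37 cm^2 = 0.0037 m^2
Step 2: WVTR = 8.3 g / (0.0037 m^2 * 24 h)
Step 3: WVTR = 8.3 / 0.0888 = 93.5 g/m^2/h

93.5 g/m^2/h


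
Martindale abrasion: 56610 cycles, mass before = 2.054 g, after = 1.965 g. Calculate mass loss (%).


Formula: Mass loss% = ((m_before - m_after) / m_before) * 100
Step 1: Mass loss = 2.054 - 1.965 = 0.089 g
Step 2: Ratio = 0.089 / 2.054 = 0.0433301
Step 3: Mass loss% = 0.0433301 * 100 = 4.33301% ≈ 4.33%

4.33%


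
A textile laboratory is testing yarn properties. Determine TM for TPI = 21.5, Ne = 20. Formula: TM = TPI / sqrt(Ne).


Formula: TM = TPI / sqrt(Ne)
Step 1: sqrt(Ne) = sqrt(20) = 4.4721
Step 2: TM = 21.5 / 4.4721 = 4.81

4.81 TM


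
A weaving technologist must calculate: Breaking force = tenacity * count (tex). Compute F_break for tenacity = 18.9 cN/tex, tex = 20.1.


Formula: Breaking force = Tenacity * Linear density
F = 18.9 cN/tex * 20.1 tex
F = 379.89 cN

379.89 cN


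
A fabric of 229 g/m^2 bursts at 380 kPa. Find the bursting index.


Formula: Bursting Index = Bursting Strength / Fabric GSM
BI = 380 kPa / 229 g/m^2
BI = 1.659 kPa/(g/m^2)

1.659 kPa/(g/m^2)


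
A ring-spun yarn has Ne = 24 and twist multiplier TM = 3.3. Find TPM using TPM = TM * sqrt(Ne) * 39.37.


Formula: TPM = TM * sqrt(Ne) * 39.37
Step 1: sqrt(Ne) = sqrt(24) = 4.899
Step 2: TM * sqrt(Ne) = 3.3 * 4.899 = 16.1667
Step 3: TPM = 16.1667 * 39.37 = 636 twists/m

636 twists/m


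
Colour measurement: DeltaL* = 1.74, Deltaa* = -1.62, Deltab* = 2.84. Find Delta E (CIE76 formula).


Formula: Delta E = sqrt(dL*^2 + da*^2 + db*^2)
Step 1: dL*^2 = 1.74^2 = 3.0276
Step 2: da*^2 = (-1.62)^2 = 2.6244
Step 3: db*^2 = 2.84^2 = 8.0656
Step 4: Sum = 3.0276 + 2.6244 + 8.0656 = 13.7176
Step 5: Delta E = sqrt(13.7176) = 3.7

3.7 Delta E


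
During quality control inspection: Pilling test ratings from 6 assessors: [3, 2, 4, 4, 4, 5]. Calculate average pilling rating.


Formula: Mean = sum / count
Sum = 3 + 2 + 4 + 4 + 4 + 5 = 22
Mean = 22 / 6 = 3.7

3.7


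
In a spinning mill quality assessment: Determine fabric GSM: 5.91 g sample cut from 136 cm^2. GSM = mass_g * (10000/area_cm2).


Formula: GSM = mass_g / area_m2
Step 1: Convert area: 136 cm^2 = 136 / 10000 = 0.0136 m^2
Step 2: GSM = 5.91 g / 0.0136 m^2 = 434.6 g/m^2

434.6 g/m^2


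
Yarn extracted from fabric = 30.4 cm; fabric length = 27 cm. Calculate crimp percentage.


Formula: Crimp% = ((L_yarn - L_fabric) / L_fabric) * 100
Step 1: Extension = 30.4 - 27 = 3.4 cm
Step 2: Crimp% = (3.4 / 27) * 100
Step 3: Crimp% = 0.125926 * 100 = 12.5926% ≈ 12.6%

12.6%


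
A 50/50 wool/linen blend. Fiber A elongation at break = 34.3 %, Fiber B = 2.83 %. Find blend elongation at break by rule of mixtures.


Formula: Blend property = (fraction_A * property_A) + (fraction_B * property_B)
Step 1: Contribution A = 50/100 * 34.3 % = 17.15 %
Step 2: Contribution B = 50/100 * 2.83 % = 1.415 %
Step 3: Blend elongation at break = 17.15 + 1.415 = 18.565 %

18.565 %


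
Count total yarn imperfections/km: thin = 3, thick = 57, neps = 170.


Formula: Total = thin places + thick places + neps
Total = 3 + 57 + 170
Total = 230 imperfections/km

230 imperfections/km


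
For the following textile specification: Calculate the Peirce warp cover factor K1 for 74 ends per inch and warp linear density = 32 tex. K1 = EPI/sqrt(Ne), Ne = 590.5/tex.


Formula: K1 = EPI / sqrt(Ne), with Ne = 590.5 / tex_warp
Step 1: Ne = 590.5 / 32 = 18.453
Step 2: sqrt(Ne) = sqrt(18.453) = 4.2957
Step 3: K1 = 74 / 4.2957 = 17.2

17.2


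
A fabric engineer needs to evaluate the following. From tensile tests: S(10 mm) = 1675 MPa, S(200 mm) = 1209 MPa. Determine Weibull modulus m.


Formula: m = ln(L1/L2) / ln(S2/S1)
Step 1: ln(L1/L2) = ln(10/200) = -2.99573
Step 2: S2/S1 = 1209/1675 = 0.72179
Step 3: ln(S2/S1) = ln(0.72179) = -0.32602
Step 4: m = -2.99573 / -0.32602 = 9.19

9.19 (Weibull m)


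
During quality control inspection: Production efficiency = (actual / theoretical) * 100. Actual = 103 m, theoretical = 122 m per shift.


Formula: Efficiency% = (Actual output / Theoretical output) * 100
Efficiency% = (103 / 122) * 100
Efficiency% = 0.844262 * 100 = 84.4262% ≈ 84.4%

84.4%


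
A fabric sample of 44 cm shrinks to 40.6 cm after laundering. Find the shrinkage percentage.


Formula: Shrinkage% = ((L_before - L_after) / L_before) * 100
Step 1: Shrinkage = 44 - 40.6 = 3.4 cm
Step 2: Shrinkage% = (3.4 / 44) * 100
Step 3: Shrinkage% = 0.077273 * 100 = 7.7273% ≈ 7.7%

7.7%


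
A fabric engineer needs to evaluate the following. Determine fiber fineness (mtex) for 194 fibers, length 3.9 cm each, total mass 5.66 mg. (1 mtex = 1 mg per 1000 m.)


Formula: fineness (mtex) = mass (mg) / total length (km) = (mass_mg / total_length_m) * 1000
Step 1: Convert fiber length: 3.9 cm = 0.039 m
Step 2: Total fiber length = 194 * 0.039 = 7.566 m
Step 3: Linear density = 5.66 mg / 7.566 m = 0.7481 mg/m
Step 4: fineness = 0.7481 * 1000 = 748.1 mtex

748.1 mtex


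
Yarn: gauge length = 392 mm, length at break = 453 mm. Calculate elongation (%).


Formula: Elongation (%) = ((L_break - L0) / L0) * 100
Step 1: Extension = 453 - 392 = 61 mm
Step 2: Elongation = (61 / 392) * 100
Step 3: Elongation = 0.155612 * 100 = 15.5612% ≈ 15.6%

15.6%


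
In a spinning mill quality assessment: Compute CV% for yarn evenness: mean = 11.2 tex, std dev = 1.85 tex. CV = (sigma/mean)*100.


Formula: CV% = (standard deviation / mean) * 100
Step 1: Ratio = 1.85 / 11.2 = 0.165179
Step 2: CV% = 0.165179 * 100 = 16.5179% ≈ 16.5%

16.5%


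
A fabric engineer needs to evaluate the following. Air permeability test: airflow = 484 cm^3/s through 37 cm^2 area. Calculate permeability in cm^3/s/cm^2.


Formula: Air Permeability = Airflow / Test Area
AP = 484 cm^3/s / 37 cm^2
AP = 13.1 cm^3/s/cm^2

13.1 cm^3/s/cm^2


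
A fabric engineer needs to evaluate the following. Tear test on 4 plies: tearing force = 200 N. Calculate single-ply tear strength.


Formula: Per-ply strength = Total force / Number of plies
Per-ply = 200 N / 4
Per-ply = 50 N

50 N


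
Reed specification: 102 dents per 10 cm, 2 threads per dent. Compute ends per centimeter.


Formula: EPC = (dents per 10 cm * ends per dent) / 10
Step 1: Total ends per 10 cm = 102 * 2 = 204
Step 2: EPC = 204 / 10 = 20.4 ends/cm

20.4 ends/cm


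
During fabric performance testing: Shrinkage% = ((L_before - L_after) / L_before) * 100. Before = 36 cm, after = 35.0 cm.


Formula: Shrinkage% = ((L_before - L_after) / L_before) * 100
Step 1: Shrinkage = 36 - 35.0 = 1.0 cm
Step 2: Shrinkage% = (1.0 / 36) * 100
Step 3: Shrinkage% = 0.027778 * 100 = 2.7778% ≈ 2.8%

2.8%


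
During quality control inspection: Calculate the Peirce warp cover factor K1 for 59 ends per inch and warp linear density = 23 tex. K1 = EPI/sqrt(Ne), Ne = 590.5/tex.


Formula: K1 = EPI / sqrt(Ne), with Ne = 590.5 / tex_warp
Step 1: Ne = 590.5 / 23 = 25.674
Step 2: sqrt(Ne) = sqrt(25.674) = 5.067
Step 3: K1 = 59 / 5.067 = 11.6

11.6


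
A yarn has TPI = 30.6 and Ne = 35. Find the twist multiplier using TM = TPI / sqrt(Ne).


Formula: TM = TPI / sqrt(Ne)
Step 1: sqrt(Ne) = sqrt(35) = 5.9161
Step 2: TM = 30.6 / 5.9161 = 5.17

5.17 TM


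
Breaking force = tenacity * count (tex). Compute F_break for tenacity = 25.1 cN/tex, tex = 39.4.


Formula: Breaking force = Tenacity * Linear density
F = 25.1 cN/tex * 39.4 tex
F = 988.94 cN

988.94 cN


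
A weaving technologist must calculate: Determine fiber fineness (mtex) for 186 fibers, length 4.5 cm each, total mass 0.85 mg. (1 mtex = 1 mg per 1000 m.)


Formula: fineness (mtex) = mass (mg) / total length (km) = (mass_mg / total_length_m) * 1000
Step 1: Convert fiber length: 4.5 cm = 0.045 m
Step 2: Total fiber length = 186 * 0.045 = 8.37 m
Step 3: Linear density = 0.85 mg / 8.37 m = 0.1016 mg/m
Step 4: fineness = 0.1016 * 1000 = 101.6 mtex

101.6 mtex


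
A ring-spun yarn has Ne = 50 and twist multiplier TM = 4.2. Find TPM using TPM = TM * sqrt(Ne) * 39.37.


Formula: TPM = TM * sqrt(Ne) * 39.37
Step 1: sqrt(Ne) = sqrt(50) = 7.0711
Step 2: TM * sqrt(Ne) = 4.2 * 7.0711 = 29.6986
Step 3: TPM = 29.6986 * 39.37 = 1169 twists/m

1169 twists/m


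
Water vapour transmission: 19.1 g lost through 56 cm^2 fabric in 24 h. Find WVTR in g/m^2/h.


Formula: WVTR = mass_loss / (area * time)
Step 1: Convert area: 56 cm^2 = 0.0056 m^2
Step 2: WVTR = 19.1 g / (0.0056 m^2 * 24 h)
Step 3: WVTR = 19.1 / 0.1344 = 142.1 g/m^2/h

142.1 g/m^2/h


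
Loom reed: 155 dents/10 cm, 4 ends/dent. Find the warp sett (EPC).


Formula: EPC = (dents per 10 cm * ends per dent) / 10
Step 1: Total ends per 10 cm = 155 * 4 = 620
Step 2: EPC = 620 / 10 = 62.0 ends/cm

62.0 ends/cm


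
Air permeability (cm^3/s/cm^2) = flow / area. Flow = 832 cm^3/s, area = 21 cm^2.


Formula: Air Permeability = Airflow / Test Area
AP = 832 cm^3/s / 21 cm^2
AP = 39.6 cm^3/s/cm^2

39.6 cm^3/s/cm^2


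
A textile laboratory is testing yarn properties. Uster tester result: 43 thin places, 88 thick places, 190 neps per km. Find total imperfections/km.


Formula: Total = thin places + thick places + neps
Total = 43 + 88 + 190
Total = 321 imperfections/km

321 imperfections/km


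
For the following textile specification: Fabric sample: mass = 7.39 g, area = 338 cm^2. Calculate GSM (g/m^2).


Formula: GSM = mass_g / area_m2
Step 1: Convert area: 338 cm^2 = 338 / 10000 = 0.0338 m^2
Step 2: GSM = 7.39 g / 0.0338 m^2 = 218.6 g/m^2

218.6 g/m^2


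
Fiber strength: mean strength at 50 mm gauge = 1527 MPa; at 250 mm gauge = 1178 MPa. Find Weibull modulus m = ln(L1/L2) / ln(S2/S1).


Formula: m = ln(L1/L2) / ln(S2/S1)
Step 1: ln(L1/L2) = ln(50/250) = -1.60944
Step 2: S2/S1 = 1178/1527 = 0.77145
Step 3: ln(S2/S1) = ln(0.77145) = -0.25948
Step 4: m = -1.60944 / -0.25948 = 6.20

6.20 (Weibull m)


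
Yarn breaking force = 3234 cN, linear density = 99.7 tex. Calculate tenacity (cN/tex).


Formula: Tenacity = Breaking force / Linear density
Tenacity = 3234 cN / 99.7 tex
Tenacity = 32.44 cN/tex

32.44 cN/tex


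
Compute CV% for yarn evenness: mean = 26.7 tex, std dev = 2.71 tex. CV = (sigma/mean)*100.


Formula: CV% = (standard deviation / mean) * 100
Step 1: Ratio = 2.71 / 26.7 = 0.101498
Step 2: CV% = 0.101498 * 100 = 10.1498% ≈ 10.1%

10.1%


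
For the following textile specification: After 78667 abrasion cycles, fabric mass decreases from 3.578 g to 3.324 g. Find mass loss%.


Formula: Mass loss% = ((m_before - m_after) / m_before) * 100
Step 1: Mass loss = 3.578 - 3.324 = 0.254 g
Step 2: Ratio = 0.254 / 3.578 = 0.0709894
Step 3: Mass loss% = 0.0709894 * 100 = 7.09894% ≈ 7.10%

7.10%


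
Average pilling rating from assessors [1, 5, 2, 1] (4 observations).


Formula: Mean = sum / count
Sum = 1 + 5 + 2 + 1 = 9
Mean = 9 / 4 = 2.3

2.3


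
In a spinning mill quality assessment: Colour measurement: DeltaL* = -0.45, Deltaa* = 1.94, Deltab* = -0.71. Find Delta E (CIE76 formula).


Formula: Delta E = sqrt(dL*^2 + da*^2 + db*^2)
Step 1: dL*^2 = (-0.45)^2 = 0.2025
Step 2: da*^2 = 1.94^2 = 3.7636
Step 3: db*^2 = (-0.71)^2 = 0.5041
Step 4: Sum = 0.2025 + 3.7636 + 0.5041 = 4.4702
Step 5: Delta E = sqrt(4.4702) = 2.11

2.11 Delta E


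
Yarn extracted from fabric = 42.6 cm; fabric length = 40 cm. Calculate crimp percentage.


Formula: Crimp% = ((L_yarn - L_fabric) / L_fabric) * 100
Step 1: Extension = 42.6 - 40 = 2.6 cm
Step 2: Crimp% = (2.6 / 40) * 100
Step 3: Crimp% = 0.065 * 100 = 6.5%

6.5%


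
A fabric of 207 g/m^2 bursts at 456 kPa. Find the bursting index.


Formula: Bursting Index = Bursting Strength / Fabric GSM
BI = 456 kPa / 207 g/m^2
BI = 2.203 kPa/(g/m^2)

2.203 kPa/(g/m^2)


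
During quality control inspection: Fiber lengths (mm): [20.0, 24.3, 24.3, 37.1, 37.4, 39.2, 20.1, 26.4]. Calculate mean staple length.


Formula: Mean = sum of lengths / count
Sum = 20.0 + 24.3 + 24.3 + 37.1 + 37.4 + 39.2 + 20.1 + 26.4
Sum = 228.8 mm
Mean = 228.8 / 8 = 28.60 mm

28.60 mm


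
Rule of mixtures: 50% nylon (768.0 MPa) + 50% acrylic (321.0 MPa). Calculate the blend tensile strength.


Formula: Blend property = (fraction_A * property_A) + (fraction_B * property_B)
Step 1: Contribution A = 50/100 * 768.0 MPa = 384.0 MPa
Step 2: Contribution B = 50/100 * 321.0 MPa = 160.5 MPa
Step 3: Blend tensile strength = 384.0 + 160.5 = 544.5 MPa

544.5 MPa


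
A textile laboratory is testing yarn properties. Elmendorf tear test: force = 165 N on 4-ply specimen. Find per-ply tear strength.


Formula: Per-ply strength = Total force / Number of plies
Per-ply = 165 N / 4
Per-ply = 41.25 N

41.25 N


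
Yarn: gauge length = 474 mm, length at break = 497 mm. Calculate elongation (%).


Formula: Elongation (%) = ((L_break - L0) / L0) * 100
Step 1: Extension = 497 - 474 = 23 mm
Step 2: Elongation = (23 / 474) * 100
Step 3: Elongation = 0.048523 * 100 = 4.8523% ≈ 4.9%

4.9%


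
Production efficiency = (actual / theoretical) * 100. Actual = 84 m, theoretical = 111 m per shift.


Formula: Efficiency% = (Actual output / Theoretical output) * 100
Efficiency% = (84 / 111) * 100
Efficiency% = 0.756757 * 100 = 75.6757% ≈ 75.7%

75.7%


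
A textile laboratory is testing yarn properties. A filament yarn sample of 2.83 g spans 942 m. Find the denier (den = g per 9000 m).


Formula: den = (mass_g / length_m) * 9000
Substituting: den = (2.83 / 942) * 9000
Intermediate: 2.83 / 942 = 0.00300425 g/m
den = 0.00300425 * 9000 = 27.0 denier

27.0 denier


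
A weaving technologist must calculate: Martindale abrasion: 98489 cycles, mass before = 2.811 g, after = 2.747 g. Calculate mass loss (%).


Formula: Mass loss% = ((m_before - m_after) / m_before) * 100
Step 1: Mass loss = 2.811 - 2.747 = 0.064 g
Step 2: Ratio = 0.064 / 2.811 = 0.0227677
Step 3: Mass loss% = 0.0227677 * 100 = 2.27677% ≈ 2.28%

2.28%


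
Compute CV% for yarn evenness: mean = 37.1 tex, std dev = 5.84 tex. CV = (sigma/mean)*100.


Formula: CV% = (standard deviation / mean) * 100
Step 1: Ratio = 5.84 / 37.1 = 0.157412
Step 2: CV% = 0.157412 * 100 = 15.7412% ≈ 15.7%

15.7%


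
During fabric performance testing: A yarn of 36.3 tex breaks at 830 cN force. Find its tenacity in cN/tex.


Formula: Tenacity = Breaking force / Linear density
Tenacity = 830 cN / 36.3 tex
Tenacity = 22.87 cN/tex

22.87 cN/tex
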